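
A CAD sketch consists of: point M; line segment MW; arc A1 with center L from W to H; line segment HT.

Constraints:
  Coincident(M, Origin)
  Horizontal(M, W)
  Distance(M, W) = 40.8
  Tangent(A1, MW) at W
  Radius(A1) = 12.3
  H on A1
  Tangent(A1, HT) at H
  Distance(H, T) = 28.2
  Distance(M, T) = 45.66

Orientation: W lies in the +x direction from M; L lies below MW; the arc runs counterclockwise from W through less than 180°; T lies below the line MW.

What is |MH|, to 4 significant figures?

30.51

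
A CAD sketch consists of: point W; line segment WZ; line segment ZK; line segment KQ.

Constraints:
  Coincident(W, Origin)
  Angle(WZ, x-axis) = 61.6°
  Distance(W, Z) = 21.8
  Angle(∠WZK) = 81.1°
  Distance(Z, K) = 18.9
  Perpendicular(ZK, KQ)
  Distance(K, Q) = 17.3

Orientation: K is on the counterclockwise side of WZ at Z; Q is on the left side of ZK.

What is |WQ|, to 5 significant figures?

16.095

∠WZK = 81.1°, so ZK runs at 61.6° + (180° − 81.1°) = 160.50° from the x-axis; with |ZK| = 18.9, K = Z + 18.9·(cos 160.50°, sin 160.50°) = (-7.4473, 25.485). ZK is perpendicular to KQ; with |KQ| = 17.3 on the left of ZK, Q = K + 17.3·(-0.33381, -0.94264) = (-13.222, 9.1776). Then |WQ| = |Q − W| = 16.095.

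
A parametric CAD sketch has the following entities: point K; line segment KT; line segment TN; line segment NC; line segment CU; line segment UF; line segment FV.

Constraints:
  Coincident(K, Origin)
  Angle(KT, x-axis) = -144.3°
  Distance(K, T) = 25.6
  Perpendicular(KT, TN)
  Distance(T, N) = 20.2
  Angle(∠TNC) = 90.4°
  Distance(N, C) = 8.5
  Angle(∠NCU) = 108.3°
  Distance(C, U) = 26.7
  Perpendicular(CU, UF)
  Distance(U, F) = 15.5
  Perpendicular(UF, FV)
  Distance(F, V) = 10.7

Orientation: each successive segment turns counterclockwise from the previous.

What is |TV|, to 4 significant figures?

1.061

K is at the origin; KT runs at -144.3° with length 25.6, so T = (-20.79, -14.94). KT ⟂ TN, so TN runs at -54.30°; with |TN| = 20.2, N = (-9.002, -31.34). ∠TNC = 90.4° gives NC at 35.30° from the x-axis; with |NC| = 8.5, C = (-2.065, -26.43). ∠NCU = 108.3° gives CU at 107.0° from the x-axis; with |CU| = 26.7, U = (-9.871, -0.8976). CU ⟂ UF, so UF runs at -163.0°; with |UF| = 15.5, F = (-24.69, -5.429). UF ⟂ FV, so FV runs at -73.00°; with |FV| = 10.7, V = (-21.57, -15.66). Then |TV| = |V − T| = 1.061.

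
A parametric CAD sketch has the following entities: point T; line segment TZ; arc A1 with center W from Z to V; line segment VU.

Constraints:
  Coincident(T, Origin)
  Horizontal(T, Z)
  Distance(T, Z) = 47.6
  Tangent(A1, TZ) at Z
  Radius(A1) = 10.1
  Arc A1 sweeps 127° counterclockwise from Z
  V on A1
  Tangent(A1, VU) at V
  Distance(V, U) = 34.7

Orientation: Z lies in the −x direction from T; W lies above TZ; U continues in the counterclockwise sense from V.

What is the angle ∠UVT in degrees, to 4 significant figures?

149.3°

On A1, Z sits at bearing -90° from W; a 127° counterclockwise sweep puts V at bearing 37°, so V = W + 10.1·(cos 37°, sin 37°) = (-39.53, 16.18). Since A1 is tangent to VU there, WV ⟂ VU, so VU runs along (−sin 37°, cos 37°); with |VU| = 34.7, U = (-60.42, 43.89). Then cos ∠UVT = VU·VT / (|VU||VT|), giving 149.3°.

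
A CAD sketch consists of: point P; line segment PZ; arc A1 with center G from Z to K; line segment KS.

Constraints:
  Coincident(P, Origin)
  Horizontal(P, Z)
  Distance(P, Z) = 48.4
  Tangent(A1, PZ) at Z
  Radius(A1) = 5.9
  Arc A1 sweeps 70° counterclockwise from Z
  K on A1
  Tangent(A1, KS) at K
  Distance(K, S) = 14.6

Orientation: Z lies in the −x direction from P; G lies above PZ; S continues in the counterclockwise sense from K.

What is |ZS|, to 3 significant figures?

20.5

On A1, Z sits at bearing -90° from G; a 70° counterclockwise sweep puts K at bearing -20°, so K = G + 5.9·(cos -20°, sin -20°) = (-42.9, 3.88). Since A1 is tangent to KS there, GK ⟂ KS, so KS runs along (−sin -20°, cos -20°); with |KS| = 14.6, S = (-37.9, 17.6). Then |ZS| = |S − Z| = 20.5.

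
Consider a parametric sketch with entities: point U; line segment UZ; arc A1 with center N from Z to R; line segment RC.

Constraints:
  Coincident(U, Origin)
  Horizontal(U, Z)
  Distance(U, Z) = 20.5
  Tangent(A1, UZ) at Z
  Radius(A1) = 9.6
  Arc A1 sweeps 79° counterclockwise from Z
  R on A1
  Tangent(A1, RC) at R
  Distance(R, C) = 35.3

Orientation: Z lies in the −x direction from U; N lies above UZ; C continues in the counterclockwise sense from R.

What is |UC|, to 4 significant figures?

42.64

On A1, Z sits at bearing -90° from N; a 79° counterclockwise sweep puts R at bearing -11°, so R = N + 9.6·(cos -11°, sin -11°) = (-11.08, 7.768). Tangency of A1 to RC means the radius NR is perpendicular to RC, so RC runs along (−sin -11°, cos -11°); with |RC| = 35.3, C = (-4.341, 42.42). Then |UC| = |C − U| = 42.64.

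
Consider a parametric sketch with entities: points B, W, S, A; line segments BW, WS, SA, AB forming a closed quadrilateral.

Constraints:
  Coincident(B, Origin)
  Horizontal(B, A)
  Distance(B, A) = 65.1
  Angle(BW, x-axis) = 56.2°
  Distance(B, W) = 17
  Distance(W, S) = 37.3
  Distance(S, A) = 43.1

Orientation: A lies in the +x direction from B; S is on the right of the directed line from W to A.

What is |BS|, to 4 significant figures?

32.61

Checks: |WS| = 37.30 ✓; |SA| = 43.10 ✓.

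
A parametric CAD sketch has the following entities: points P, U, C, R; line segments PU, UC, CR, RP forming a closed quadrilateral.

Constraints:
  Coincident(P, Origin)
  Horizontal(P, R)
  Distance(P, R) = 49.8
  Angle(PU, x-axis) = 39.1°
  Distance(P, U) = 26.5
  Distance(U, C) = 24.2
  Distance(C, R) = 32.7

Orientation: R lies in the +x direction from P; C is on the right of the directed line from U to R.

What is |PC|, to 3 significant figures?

19.4

P is at the origin; P and R share the same y with |PR| = 49.8 and R in +x, so R = (49.8, 0). PU runs at 39.1° with |PU| = 26.5, so U = (20.6, 16.7). C is determined by |UC| = 24.2 and |CR| = 32.7 together: it lies at the intersection of circle(U, 24.2) and circle(R, 32.7). With |UR| = 33.7, the foot of the radical line on UR is 9.66 from U and the perpendicular offset is √(24.2² − 9.66²) = 22.2. Taking the right-of-UR solution: C = (17.9, -7.34).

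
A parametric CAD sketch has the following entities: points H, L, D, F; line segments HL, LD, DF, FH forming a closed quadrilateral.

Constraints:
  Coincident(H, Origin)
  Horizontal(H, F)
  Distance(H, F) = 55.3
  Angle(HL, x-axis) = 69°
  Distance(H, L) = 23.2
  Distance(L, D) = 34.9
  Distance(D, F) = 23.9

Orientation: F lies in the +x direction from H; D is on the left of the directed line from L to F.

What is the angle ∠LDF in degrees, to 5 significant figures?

122.14°

Checks: |HF| = 55.30 ✓; |HL| = 23.20 ✓; |LD| = 34.90 ✓; |DF| = 23.90 ✓.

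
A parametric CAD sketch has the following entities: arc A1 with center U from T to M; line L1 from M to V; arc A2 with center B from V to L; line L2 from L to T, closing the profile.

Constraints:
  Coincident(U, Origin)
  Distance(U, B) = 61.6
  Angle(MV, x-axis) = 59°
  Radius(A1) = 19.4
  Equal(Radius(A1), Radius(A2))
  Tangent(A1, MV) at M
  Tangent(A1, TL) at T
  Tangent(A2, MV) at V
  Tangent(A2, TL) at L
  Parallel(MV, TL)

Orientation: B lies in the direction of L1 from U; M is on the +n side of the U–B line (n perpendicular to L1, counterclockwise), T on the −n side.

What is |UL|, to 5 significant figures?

64.583

The slot axis is L1's direction at 59.0°, so u = (cos 59.0°, sin 59.0°) = (0.51504, 0.85717) and n = (−sin 59.0°, cos 59.0°) = (-0.85717, 0.51504). U is at the origin and B lies 61.6 along u from U, so B = 61.6·u = (31.726, 52.802). Tangency of A1 to both parallel lines with radius 19.4 puts M and T at U ± 19.4·n: M = (-16.629, 9.9917), T = (16.629, -9.9917). Equal radii place V and L the same way about B: V = B + 19.4·n = (15.097, 62.793), L = B − 19.4·n = (48.355, 42.810). Then |UL| = |L − U| = 64.583.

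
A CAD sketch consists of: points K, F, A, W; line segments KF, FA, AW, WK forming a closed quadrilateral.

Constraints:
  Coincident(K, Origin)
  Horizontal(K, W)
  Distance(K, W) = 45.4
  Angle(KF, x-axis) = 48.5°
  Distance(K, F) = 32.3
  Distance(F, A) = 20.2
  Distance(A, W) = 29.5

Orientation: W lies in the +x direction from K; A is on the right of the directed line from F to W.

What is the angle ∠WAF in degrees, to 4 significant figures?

84.36°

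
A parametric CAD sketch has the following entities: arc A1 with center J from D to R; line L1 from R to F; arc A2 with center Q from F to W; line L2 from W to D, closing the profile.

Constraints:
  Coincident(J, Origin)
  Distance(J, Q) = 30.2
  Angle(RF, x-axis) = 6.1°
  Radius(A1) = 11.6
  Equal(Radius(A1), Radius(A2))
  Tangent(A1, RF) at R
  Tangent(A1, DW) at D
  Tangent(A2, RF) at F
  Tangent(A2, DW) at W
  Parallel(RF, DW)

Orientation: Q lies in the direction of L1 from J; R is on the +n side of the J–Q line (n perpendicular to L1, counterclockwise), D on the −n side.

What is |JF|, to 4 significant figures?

32.35

The slot axis is L1's direction at 6.1°, so u = (cos 6.1°, sin 6.1°) = (0.9943, 0.1063) and n = (−sin 6.1°, cos 6.1°) = (-0.1063, 0.9943). J is at the origin and Q lies 30.2 along u from J, so Q = 30.2·u = (30.03, 3.209). Tangency of A1 to both parallel lines with radius 11.6 puts R and D at J ± 11.6·n: R = (-1.233, 11.53), D = (1.233, -11.53). Equal radii place F and W the same way about Q: F = Q + 11.6·n = (28.80, 14.74), W = Q − 11.6·n = (31.26, -8.325). Then |JF| = |F − J| = 32.35.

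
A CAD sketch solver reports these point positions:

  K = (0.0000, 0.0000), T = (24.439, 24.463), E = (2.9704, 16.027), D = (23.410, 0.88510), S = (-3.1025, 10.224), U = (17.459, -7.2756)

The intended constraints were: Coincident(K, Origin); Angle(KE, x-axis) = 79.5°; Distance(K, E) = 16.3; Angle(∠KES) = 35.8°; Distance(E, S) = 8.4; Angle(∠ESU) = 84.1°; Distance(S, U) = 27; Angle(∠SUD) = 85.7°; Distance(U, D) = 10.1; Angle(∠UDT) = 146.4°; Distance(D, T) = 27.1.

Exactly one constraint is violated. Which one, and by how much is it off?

Distance(D, T) = 27.1 — off by 3.50.

K = (0.00, 0.00) ✓; KE at 79.50° ✓; |KE| = 16.30 ✓; ∠KES = 35.80° ✓; |ES| = 8.400 ✓; ∠ESU = 84.10° ✓; |SU| = 27.00 ✓; ∠SUD = 85.70° ✓; |UD| = 10.10 ✓; ∠UDT = 146.4° ✓; |DT| = 23.60 ✗.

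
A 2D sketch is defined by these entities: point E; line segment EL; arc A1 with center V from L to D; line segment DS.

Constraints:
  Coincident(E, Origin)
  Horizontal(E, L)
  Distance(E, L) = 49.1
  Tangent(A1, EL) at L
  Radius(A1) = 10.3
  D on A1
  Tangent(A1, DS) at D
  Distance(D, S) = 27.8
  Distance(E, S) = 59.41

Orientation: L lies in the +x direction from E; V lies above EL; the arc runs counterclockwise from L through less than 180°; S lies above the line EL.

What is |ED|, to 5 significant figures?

60.060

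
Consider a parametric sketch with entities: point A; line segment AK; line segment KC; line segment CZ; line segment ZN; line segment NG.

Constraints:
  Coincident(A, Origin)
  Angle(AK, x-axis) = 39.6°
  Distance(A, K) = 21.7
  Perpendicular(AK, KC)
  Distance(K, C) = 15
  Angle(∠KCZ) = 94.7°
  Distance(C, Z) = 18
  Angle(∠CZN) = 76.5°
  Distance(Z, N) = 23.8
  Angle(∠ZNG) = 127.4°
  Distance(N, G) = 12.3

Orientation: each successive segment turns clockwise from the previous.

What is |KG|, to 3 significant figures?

13.4

∠CZN = 76.5° gives ZN at 121° from the x-axis; with |ZN| = 23.8, N = (1.21, 10.1). ∠ZNG = 127.4° gives NG at 68.2° from the x-axis; with |NG| = 12.3, G = (5.78, 21.6). Then |KG| = |G − K| = 13.4.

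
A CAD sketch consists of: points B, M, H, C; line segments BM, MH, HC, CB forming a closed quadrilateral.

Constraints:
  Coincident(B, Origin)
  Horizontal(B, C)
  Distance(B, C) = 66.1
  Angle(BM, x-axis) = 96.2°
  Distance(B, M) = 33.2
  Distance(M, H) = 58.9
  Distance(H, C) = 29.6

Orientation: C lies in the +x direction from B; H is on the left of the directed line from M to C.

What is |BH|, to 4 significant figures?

61.52

B is at the origin; BC is horizontal with |BC| = 66.1 and C in +x, so C = (66.1, 0). BM runs at 96.2° with |BM| = 33.2, so M = (-3.586, 33.01). H is determined by |MH| = 58.9 and |HC| = 29.6 together: it lies at the intersection of circle(M, 58.9) and circle(C, 29.6). With |MC| = 77.11, the foot of the radical line on MC is 55.37 from M and the perpendicular offset is √(58.9² − 55.37²) = 20.09. Taking the left-of-MC solution: H = (55.05, 27.46).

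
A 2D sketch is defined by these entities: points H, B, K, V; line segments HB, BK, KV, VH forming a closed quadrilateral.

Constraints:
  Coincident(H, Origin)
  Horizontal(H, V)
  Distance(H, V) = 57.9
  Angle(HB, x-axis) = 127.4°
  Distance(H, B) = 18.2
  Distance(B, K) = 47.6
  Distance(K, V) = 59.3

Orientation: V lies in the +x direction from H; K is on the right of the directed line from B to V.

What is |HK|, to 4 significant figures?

30.47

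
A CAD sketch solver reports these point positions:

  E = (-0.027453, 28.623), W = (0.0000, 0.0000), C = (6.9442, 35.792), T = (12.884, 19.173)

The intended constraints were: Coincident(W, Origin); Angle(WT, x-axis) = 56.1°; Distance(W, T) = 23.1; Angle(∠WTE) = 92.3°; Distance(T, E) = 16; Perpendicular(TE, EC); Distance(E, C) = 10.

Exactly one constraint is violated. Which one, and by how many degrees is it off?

Perpendicular(TE, EC) — off by 8.00°.

W = (0.00, 0.00) ✓; WT at 56.10° ✓; |WT| = 23.10 ✓; ∠WTE = 92.30° ✓; |TE| = 16.00 ✓; ∠(TE, EC) = 98.00° ✗; |EC| = 10.00 ✓.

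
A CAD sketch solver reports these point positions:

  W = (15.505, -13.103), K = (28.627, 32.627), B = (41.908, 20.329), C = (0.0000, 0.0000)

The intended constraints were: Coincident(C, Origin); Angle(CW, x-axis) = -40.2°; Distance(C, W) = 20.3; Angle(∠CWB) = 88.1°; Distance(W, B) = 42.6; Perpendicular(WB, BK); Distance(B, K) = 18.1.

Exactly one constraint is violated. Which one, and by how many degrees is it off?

Perpendicular(WB, BK) — off by 4.50°.

C = (0.00, 0.00) ✓; CW at -40.20° ✓; |CW| = 20.30 ✓; ∠CWB = 88.10° ✓; |WB| = 42.60 ✓; ∠(WB, BK) = 85.50° ✗; |BK| = 18.10 ✓.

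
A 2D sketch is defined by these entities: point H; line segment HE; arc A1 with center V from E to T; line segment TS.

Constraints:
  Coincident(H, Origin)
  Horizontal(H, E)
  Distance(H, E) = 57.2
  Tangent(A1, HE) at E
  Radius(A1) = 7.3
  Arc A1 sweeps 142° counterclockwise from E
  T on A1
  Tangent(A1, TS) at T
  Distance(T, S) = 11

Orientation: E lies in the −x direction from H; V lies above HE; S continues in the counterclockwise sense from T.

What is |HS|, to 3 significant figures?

64.5

On A1, E sits at bearing -90° from V; a 142° counterclockwise sweep puts T at bearing 52°, so T = V + 7.3·(cos 52°, sin 52°) = (-52.7, 13.1). A1 meets TS tangentially, so VT is at right angles to TS, so TS runs along (−sin 52°, cos 52°); with |TS| = 11.0, S = (-61.4, 19.8). Then |HS| = |S − H| = 64.5.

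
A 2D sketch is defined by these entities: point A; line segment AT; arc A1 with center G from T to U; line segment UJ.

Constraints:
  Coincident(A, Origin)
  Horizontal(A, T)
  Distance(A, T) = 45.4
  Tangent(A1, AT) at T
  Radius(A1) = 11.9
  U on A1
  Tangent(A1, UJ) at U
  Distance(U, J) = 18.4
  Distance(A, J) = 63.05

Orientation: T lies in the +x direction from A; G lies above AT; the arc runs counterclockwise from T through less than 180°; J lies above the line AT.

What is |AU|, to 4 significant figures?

58.78

Checks: |GU| = 11.90 ✓; ∠(GU, UJ) = 90.00° ✓; |UJ| = 18.40 ✓; |AJ| = 63.05 ✓.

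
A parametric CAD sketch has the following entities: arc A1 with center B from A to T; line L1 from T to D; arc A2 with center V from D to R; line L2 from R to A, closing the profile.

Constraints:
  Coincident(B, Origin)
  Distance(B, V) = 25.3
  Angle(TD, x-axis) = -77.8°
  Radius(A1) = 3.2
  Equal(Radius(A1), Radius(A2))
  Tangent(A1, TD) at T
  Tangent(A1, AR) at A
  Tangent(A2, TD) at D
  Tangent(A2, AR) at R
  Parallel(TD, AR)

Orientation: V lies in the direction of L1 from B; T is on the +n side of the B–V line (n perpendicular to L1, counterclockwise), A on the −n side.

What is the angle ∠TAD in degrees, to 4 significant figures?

75.80°

Tangency of A1 to both parallel lines with radius 3.2 puts T and A at B ± 3.2·n: T = (3.128, 0.6762), A = (-3.128, -0.6762). Equal radii place D and R the same way about V: D = V + 3.2·n = (8.474, -24.05), R = V − 3.2·n = (2.219, -25.40). Then cos ∠TAD = AT·AD / (|AT||AD|), giving 75.80°.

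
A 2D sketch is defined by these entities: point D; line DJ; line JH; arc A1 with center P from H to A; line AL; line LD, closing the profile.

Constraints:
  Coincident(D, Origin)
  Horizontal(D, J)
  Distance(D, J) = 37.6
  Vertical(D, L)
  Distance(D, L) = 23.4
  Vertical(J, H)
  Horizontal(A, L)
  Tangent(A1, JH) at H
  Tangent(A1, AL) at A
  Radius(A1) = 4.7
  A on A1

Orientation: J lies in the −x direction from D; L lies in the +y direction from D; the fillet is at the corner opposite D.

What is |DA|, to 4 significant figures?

40.37

D is at the origin; D and J share the same y with |DJ| = 37.6 and J on the −x side, so J = (-37.60, 0.000). D and L share the same x with |DL| = 23.4 and L on the +y side, so L = (0.000, 23.40). The virtual corner opposite D is at (-37.60, 23.40). Tangency of A1 to JH means the radius PH is perpendicular to JH and A1 meets AL tangentially, so PA is at right angles to AL, with radius 4.7, so the center P sits 4.7 in from both sides at P = (-32.90, 18.70). That places the tangent points at H = (-37.60, 18.70) on JH and A = (-32.90, 23.40) on AL. Then |DA| = |A − D| = 40.37.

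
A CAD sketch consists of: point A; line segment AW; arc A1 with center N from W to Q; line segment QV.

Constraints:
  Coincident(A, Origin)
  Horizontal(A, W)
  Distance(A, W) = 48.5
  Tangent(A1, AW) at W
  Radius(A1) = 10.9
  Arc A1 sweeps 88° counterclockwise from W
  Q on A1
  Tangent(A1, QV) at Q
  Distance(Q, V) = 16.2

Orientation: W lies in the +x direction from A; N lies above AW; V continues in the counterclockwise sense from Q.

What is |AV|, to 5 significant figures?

65.639

On A1, W sits at bearing -90° from N; an 88° counterclockwise sweep puts Q at bearing -2°, so Q = N + 10.9·(cos -2°, sin -2°) = (59.393, 10.520). The tangent condition forces NQ to be normal to QV, so QV runs along (−sin -2°, cos -2°); with |QV| = 16.2, V = (59.959, 26.710). Then |AV| = |V − A| = 65.639.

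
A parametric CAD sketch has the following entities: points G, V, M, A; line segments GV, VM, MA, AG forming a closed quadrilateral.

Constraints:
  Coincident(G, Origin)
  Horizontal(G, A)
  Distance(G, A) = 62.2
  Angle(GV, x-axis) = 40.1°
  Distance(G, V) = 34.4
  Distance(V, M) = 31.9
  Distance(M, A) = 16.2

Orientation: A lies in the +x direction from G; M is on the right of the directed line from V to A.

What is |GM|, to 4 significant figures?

46.32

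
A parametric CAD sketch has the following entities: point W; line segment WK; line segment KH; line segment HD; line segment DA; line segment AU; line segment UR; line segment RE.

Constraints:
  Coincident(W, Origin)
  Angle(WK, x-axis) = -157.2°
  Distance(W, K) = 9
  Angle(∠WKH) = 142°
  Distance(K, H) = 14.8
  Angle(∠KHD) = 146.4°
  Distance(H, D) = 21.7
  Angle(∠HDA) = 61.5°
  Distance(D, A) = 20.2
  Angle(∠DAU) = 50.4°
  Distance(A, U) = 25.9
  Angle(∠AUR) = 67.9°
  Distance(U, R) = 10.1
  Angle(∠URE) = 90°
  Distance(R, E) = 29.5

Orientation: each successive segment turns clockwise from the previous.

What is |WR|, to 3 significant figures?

36.0

∠DAU = 50.4° gives AU at -117° from the x-axis; with |AU| = 25.9, U = (-28.9, -1.94). ∠AUR = 67.9° gives UR at 131° from the x-axis; with |UR| = 10.1, R = (-35.5, 5.69). Then |WR| = |R − W| = 36.0.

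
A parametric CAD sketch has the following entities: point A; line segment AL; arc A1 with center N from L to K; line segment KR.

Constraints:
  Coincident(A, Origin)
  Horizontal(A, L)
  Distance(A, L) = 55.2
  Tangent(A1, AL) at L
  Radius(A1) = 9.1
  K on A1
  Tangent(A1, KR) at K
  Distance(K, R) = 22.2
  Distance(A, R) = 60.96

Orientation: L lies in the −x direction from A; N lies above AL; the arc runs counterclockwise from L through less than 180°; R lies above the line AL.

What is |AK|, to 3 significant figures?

47.7

A is at the origin; AL is horizontal with |AL| = 55.2 and L on the −x side, so L = (-55.2, 0.00). The tangent condition forces NL to be normal to AL, so N = L + (0, 9.1) = (-55.2, 9.10). Since NK ⟂ KR (tangency), |NR| = √(9.1² + 22.2²) = 24.0 regardless of where K sits on A1. So R lies on both circle(A, 60.96) and circle(N, 24.0); the above-AL intersection is R = (-51.4, 32.8). K is the foot of the tangent from R: K = (-46.3, 11.2).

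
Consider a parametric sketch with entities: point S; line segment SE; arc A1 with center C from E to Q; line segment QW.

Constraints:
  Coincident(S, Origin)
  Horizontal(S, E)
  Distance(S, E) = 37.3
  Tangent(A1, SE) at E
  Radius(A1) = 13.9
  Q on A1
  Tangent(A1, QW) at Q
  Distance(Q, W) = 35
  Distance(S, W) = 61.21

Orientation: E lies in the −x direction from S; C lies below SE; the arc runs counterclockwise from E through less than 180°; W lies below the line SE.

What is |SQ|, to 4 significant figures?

53.62

Checks: |CQ| = 13.90 ✓; ∠(CQ, QW) = 90.00° ✓; |QW| = 35.00 ✓; |SW| = 61.21 ✓.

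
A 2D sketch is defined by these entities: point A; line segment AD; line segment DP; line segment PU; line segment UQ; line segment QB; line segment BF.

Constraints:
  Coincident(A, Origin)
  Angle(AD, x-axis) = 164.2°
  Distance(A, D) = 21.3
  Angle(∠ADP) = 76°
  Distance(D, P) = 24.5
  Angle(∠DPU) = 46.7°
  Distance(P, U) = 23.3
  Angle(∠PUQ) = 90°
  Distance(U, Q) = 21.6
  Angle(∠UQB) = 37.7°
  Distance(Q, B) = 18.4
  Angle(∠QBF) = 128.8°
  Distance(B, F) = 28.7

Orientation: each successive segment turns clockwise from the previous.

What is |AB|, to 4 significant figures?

17.76

A is at the origin; AD runs at 164.2° with length 21.3, so D = (-20.50, 5.800). ∠ADP = 76.0° gives DP at 60.20° from the x-axis; with |DP| = 24.5, P = (-8.319, 27.06). ∠DPU = 46.7° gives PU at -73.10° from the x-axis; with |PU| = 23.3, U = (-1.546, 4.766). ∠PUQ = 90.0° gives UQ at -163.1° from the x-axis; with |UQ| = 21.6, Q = (-22.21, -1.513). ∠UQB = 37.7° gives QB at 54.60° from the x-axis; with |QB| = 18.4, B = (-11.55, 13.49). Then |AB| = |B − A| = 17.76.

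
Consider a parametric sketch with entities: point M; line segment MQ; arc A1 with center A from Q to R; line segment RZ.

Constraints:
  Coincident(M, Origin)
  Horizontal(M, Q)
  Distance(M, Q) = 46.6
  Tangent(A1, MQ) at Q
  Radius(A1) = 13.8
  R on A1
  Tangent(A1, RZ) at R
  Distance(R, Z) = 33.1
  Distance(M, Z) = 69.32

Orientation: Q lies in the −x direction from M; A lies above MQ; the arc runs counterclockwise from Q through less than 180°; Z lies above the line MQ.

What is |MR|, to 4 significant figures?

39.45

Checks: |AQ| = 13.80 ✓; |AR| = 13.80 ✓; ∠(AR, RZ) = 90.00° ✓; |RZ| = 33.10 ✓; |MZ| = 69.32 ✓.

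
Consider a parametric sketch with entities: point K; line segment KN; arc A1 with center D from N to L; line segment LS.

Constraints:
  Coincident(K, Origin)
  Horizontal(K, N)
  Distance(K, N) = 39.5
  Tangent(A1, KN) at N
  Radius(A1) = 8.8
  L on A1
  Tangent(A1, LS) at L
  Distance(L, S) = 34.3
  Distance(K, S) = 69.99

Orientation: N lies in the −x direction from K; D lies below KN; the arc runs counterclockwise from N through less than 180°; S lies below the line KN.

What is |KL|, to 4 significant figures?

48.29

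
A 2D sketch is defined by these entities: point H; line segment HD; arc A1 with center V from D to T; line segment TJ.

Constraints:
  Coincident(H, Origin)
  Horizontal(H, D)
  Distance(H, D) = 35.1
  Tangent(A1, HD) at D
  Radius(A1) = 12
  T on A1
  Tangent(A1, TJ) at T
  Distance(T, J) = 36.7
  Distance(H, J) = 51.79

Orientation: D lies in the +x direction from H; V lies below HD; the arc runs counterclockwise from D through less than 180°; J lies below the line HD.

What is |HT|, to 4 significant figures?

25.65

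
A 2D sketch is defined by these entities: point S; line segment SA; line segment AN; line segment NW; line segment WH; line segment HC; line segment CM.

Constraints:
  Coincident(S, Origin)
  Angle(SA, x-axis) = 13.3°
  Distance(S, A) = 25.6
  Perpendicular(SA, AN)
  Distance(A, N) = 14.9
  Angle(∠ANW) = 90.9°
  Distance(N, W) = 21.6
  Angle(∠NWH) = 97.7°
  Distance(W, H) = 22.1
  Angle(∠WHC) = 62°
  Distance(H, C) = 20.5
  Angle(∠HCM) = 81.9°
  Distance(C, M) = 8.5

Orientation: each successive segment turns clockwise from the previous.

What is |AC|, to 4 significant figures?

5.569

S is at the origin; SA runs at 13.3° with length 25.6, so A = (24.91, 5.889). SA is perpendicular to AN, so AN runs at -76.70°; with |AN| = 14.9, N = (28.34, -8.611). ∠ANW = 90.9° gives NW at -165.8° from the x-axis; with |NW| = 21.6, W = (7.401, -13.91). ∠NWH = 97.7° gives WH at 111.9° from the x-axis; with |WH| = 22.1, H = (-0.8419, 6.595). ∠WHC = 62.0° gives HC at -6.100° from the x-axis; with |HC| = 20.5, C = (19.54, 4.417). Then |AC| = |C − A| = 5.569.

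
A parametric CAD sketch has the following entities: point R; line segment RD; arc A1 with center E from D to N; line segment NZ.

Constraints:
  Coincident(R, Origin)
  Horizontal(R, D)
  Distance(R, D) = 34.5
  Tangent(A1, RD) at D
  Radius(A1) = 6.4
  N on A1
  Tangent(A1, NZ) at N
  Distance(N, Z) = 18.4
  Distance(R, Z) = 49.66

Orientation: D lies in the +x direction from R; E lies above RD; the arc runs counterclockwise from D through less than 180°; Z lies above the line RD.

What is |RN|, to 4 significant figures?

41.18

Checks: |EN| = 6.400 ✓; ∠(EN, NZ) = 90.00° ✓; |NZ| = 18.40 ✓; |RZ| = 49.66 ✓.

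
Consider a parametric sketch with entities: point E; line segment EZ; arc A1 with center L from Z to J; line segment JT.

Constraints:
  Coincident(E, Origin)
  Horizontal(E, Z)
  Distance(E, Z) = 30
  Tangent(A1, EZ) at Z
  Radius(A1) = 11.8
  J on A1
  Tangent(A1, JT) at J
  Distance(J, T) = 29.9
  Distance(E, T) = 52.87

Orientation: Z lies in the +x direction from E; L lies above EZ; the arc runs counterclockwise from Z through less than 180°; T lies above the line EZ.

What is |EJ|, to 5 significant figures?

44.036

Checks: ∠(LZ, ZE) = 90.00° ✓; |LJ| = 11.80 ✓; ∠(LJ, JT) = 90.00° ✓; |JT| = 29.90 ✓; |ET| = 52.87 ✓.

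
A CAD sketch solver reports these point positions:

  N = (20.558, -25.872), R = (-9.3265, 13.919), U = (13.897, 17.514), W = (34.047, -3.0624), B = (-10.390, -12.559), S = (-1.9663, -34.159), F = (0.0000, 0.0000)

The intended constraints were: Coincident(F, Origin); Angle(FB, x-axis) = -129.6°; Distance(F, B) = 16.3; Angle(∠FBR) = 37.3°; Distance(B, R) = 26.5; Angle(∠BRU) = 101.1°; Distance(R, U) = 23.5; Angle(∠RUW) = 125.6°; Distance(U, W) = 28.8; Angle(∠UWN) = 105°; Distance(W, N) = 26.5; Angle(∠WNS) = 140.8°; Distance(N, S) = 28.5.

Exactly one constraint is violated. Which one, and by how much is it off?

Distance(N, S) = 28.5 — off by 4.50.

F = (0.00, 0.00) ✓; FB at -129.6° ✓; |FB| = 16.30 ✓; ∠FBR = 37.30° ✓; |BR| = 26.50 ✓; ∠BRU = 101.1° ✓; |RU| = 23.50 ✓; ∠RUW = 125.6° ✓; |UW| = 28.80 ✓; ∠UWN = 105.0° ✓; |WN| = 26.50 ✓; ∠WNS = 140.8° ✓; |NS| = 24.00 ✗.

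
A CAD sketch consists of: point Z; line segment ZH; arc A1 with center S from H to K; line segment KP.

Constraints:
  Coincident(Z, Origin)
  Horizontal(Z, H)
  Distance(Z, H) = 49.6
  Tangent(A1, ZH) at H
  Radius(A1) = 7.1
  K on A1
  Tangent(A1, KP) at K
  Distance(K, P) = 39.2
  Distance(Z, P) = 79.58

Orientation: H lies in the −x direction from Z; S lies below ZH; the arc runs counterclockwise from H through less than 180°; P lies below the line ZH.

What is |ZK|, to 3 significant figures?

56.7

Checks: |SK| = 7.100 ✓; ∠(SK, KP) = 90.00° ✓; |KP| = 39.20 ✓; |ZP| = 79.58 ✓.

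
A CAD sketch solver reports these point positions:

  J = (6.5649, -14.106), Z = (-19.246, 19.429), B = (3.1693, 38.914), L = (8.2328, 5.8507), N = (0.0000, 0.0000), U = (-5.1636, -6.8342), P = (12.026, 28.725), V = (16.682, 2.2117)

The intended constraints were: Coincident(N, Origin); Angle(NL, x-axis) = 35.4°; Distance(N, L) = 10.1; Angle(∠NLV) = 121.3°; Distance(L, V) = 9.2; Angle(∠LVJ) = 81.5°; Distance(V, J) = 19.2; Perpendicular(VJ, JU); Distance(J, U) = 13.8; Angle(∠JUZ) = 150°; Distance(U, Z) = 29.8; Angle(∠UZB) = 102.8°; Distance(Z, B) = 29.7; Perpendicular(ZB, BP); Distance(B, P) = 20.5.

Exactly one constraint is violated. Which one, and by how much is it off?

Distance(B, P) = 20.5 — off by 7.00.

N = (0.00, 0.00) ✓; NL at 35.40° ✓; |NL| = 10.10 ✓; ∠NLV = 121.3° ✓; |LV| = 9.200 ✓; ∠LVJ = 81.50° ✓; |VJ| = 19.20 ✓; ∠(VJ, JU) = 90.00° ✓; |JU| = 13.80 ✓; ∠JUZ = 150.0° ✓; |UZ| = 29.80 ✓; ∠UZB = 102.8° ✓; |ZB| = 29.70 ✓; ∠(ZB, BP) = 90.00° ✓; |BP| = 13.50 ✗.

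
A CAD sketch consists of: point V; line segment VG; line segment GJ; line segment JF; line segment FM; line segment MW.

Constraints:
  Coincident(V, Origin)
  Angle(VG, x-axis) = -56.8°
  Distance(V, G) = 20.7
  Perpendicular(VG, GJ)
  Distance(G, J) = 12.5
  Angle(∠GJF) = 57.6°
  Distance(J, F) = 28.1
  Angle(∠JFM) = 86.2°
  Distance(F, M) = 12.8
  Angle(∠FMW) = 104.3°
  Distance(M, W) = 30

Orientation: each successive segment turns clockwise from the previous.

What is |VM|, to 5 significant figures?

13.660

V is at the origin; VG runs at -56.8° with length 20.7, so G = (11.335, -17.321). VG ⟂ GJ, so GJ runs at -146.80°; with |GJ| = 12.5, J = (0.87500, -24.166). ∠GJF = 57.6° gives JF at 90.800° from the x-axis; with |JF| = 28.1, F = (0.48267, 3.9317). ∠JFM = 86.2° gives FM at -3.0000° from the x-axis; with |FM| = 12.8, M = (13.265, 3.2618). Then |VM| = |M − V| = 13.660.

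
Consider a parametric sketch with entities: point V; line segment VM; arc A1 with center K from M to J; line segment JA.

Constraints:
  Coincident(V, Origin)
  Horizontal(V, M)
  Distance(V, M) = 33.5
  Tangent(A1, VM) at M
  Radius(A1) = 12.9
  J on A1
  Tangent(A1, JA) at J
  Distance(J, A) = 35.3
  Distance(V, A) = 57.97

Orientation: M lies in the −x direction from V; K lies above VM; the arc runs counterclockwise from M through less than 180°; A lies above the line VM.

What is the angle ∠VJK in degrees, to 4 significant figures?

129.7°

V is at the origin; V and M share the same y with |VM| = 33.5 and M on the −x side, so M = (-33.50, 0.000). Tangency of A1 to VM means the radius KM is perpendicular to VM, so K = M + (0, 12.9) = (-33.50, 12.90). Since KJ ⟂ JA (tangency), |KA| = √(12.9² + 35.3²) = 37.58 regardless of where J sits on A1. So A lies on both circle(V, 57.97) and circle(K, 37.58); the above-VM intersection is A = (-28.97, 50.21). J is the foot of the tangent from A: J = (-20.94, 15.84).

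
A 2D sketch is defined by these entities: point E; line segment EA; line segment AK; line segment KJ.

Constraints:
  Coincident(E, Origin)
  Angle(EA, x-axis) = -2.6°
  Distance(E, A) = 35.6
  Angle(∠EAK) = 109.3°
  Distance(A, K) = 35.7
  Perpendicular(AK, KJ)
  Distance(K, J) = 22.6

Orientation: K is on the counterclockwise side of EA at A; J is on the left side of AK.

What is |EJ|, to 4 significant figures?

48.72

E is at the origin; EA runs at -2.6° with length 35.6, so A = 35.6·(cos -2.6°, sin -2.6°) = (35.56, -1.615). ∠EAK = 109.3°, so AK runs at -2.6° + (180° − 109.3°) = 68.10° from the x-axis; with |AK| = 35.7, K = A + 35.7·(cos 68.10°, sin 68.10°) = (48.88, 31.51). AK ⟂ KJ; with |KJ| = 22.6 on the left of AK, J = K + 22.6·(-0.9278, 0.3730) = (27.91, 39.94). Then |EJ| = |J − E| = 48.72.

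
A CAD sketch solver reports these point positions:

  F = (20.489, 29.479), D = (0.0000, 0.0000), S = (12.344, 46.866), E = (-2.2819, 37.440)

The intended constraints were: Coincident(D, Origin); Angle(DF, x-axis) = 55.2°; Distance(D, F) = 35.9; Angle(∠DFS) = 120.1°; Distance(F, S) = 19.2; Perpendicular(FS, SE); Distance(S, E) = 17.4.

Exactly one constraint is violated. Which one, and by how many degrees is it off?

Perpendicular(FS, SE) — off by 7.70°.

D = (0.00, 0.00) ✓; DF at 55.20° ✓; |DF| = 35.90 ✓; ∠DFS = 120.1° ✓; |FS| = 19.20 ✓; ∠(FS, SE) = 97.70° ✗; |SE| = 17.40 ✓.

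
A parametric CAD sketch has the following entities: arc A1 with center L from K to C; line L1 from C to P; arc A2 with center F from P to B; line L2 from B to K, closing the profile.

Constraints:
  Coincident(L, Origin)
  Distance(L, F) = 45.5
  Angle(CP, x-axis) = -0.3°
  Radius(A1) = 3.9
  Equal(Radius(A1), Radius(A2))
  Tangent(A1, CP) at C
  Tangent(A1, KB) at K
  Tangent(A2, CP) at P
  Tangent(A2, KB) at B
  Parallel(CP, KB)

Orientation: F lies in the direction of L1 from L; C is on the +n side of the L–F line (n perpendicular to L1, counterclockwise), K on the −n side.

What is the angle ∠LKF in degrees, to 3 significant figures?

85.1°

The slot axis is L1's direction at -0.3°, so u = (cos -0.3°, sin -0.3°) = (1.00, -0.00524) and n = (−sin -0.3°, cos -0.3°) = (0.00524, 1.00). L is at the origin and F lies 45.5 along u from L, so F = 45.5·u = (45.5, -0.238). Tangency of A1 to both parallel lines with radius 3.9 puts C and K at L ± 3.9·n: C = (0.0204, 3.90), K = (-0.0204, -3.90). Then cos ∠LKF = KL·KF / (|KL||KF|), giving 85.1°.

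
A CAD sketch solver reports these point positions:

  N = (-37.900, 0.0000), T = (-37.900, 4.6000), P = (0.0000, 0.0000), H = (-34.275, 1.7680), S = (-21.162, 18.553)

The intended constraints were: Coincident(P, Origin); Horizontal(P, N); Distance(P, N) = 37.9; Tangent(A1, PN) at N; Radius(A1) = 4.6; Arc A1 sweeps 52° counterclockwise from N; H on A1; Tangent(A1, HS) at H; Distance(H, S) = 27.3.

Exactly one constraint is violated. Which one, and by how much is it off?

Distance(H, S) = 27.3 — off by 6.00.

P = (0.00, 0.00) ✓; P.y = 0.00, N.y = 0.00 ✓; |PN| = 37.90 ✓; ∠(TN, NP) = 90.00° ✓; |TN| = 4.600 ✓; bearing(T→H) − bearing(T→N) = 52.00° ✓; |TH| = 4.600 ✓; ∠(TH, HS) = 90.00° ✓; |HS| = 21.30 ✗.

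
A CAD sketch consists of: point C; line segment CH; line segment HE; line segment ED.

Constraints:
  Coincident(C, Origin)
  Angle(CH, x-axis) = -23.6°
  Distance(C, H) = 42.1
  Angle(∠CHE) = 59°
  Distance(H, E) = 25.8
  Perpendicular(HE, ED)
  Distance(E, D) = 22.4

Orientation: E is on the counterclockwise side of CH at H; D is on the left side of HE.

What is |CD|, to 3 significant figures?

14.3

C is at the origin; CH runs at -23.6° with length 42.1, so H = 42.1·(cos -23.6°, sin -23.6°) = (38.6, -16.9). ∠CHE = 59.0°, so HE runs at -23.6° + (180° − 59.0°) = 97.4° from the x-axis; with |HE| = 25.8, E = H + 25.8·(cos 97.4°, sin 97.4°) = (35.3, 8.73). The perpendicularity gives ED at right angles to HE; with |ED| = 22.4 on the left of HE, D = E + 22.4·(-0.992, -0.129) = (13.0, 5.85). Then |CD| = |D − C| = 14.3.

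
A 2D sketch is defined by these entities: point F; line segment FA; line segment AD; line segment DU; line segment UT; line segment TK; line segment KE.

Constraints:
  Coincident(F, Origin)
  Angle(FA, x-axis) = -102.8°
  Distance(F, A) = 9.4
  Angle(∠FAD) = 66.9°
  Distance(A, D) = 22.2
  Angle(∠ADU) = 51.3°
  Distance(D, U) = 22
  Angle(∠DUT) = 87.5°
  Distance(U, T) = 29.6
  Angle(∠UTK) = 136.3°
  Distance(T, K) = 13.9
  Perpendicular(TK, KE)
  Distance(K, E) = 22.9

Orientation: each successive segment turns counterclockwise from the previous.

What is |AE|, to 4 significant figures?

19.79

∠UTK = 136.3° gives TK at -84.80° from the x-axis; with |TK| = 13.9, K = (-14.01, -27.77). TK ⟂ KE, so KE runs at 5.200°; with |KE| = 22.9, E = (8.795, -25.70). Then |AE| = |E − A| = 19.79.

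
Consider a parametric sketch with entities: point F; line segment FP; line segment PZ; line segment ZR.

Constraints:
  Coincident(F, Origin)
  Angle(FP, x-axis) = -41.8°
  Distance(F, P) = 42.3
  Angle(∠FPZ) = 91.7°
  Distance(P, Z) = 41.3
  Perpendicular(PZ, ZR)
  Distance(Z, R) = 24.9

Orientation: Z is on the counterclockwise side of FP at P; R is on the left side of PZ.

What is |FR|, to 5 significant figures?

45.968

F is at the origin; FP runs at -41.8° with length 42.3, so P = 42.3·(cos -41.8°, sin -41.8°) = (31.534, -28.194). ∠FPZ = 91.7°, so PZ runs at -41.8° + (180° − 91.7°) = 46.500° from the x-axis; with |PZ| = 41.3, Z = P + 41.3·(cos 46.500°, sin 46.500°) = (59.963, 1.7636). PZ ⟂ ZR; with |ZR| = 24.9 on the left of PZ, R = Z + 24.9·(-0.72537, 0.68835) = (41.901, 18.904). Then |FR| = |R − F| = 45.968.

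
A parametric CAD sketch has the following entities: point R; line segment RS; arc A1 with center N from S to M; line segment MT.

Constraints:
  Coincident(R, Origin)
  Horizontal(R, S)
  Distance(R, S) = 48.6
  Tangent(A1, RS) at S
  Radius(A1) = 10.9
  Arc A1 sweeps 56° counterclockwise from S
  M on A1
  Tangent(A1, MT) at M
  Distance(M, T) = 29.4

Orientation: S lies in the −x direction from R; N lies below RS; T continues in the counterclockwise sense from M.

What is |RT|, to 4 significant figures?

79.62

R is at the origin; R and S share the same y with |RS| = 48.6 and S on the −x side, so S = (-48.60, 0.000). Since A1 is tangent to RS there, NS ⟂ RS, so N = S + (0, -10.9) = (-48.60, -10.90). On A1, S sits at bearing 90° from N; a 56° counterclockwise sweep puts M at bearing 146°, so M = N + 10.9·(cos 146°, sin 146°) = (-57.64, -4.805). Since A1 is tangent to MT there, NM ⟂ MT, so MT runs along (−sin 146°, cos 146°); with |MT| = 29.4, T = (-74.08, -29.18). Then |RT| = |T − R| = 79.62.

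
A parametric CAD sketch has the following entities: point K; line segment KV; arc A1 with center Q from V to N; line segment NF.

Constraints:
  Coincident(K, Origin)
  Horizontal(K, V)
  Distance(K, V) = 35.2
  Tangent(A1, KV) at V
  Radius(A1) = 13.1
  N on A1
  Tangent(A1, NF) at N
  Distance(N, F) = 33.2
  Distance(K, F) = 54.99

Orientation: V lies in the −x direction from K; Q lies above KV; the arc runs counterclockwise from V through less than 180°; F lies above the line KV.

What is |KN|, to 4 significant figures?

26.83

K is at the origin; K and V share the same y with |KV| = 35.2 and V on the −x side, so V = (-35.20, 0.000). A1 meets KV tangentially, so QV is at right angles to KV, so Q = V + (0, 13.1) = (-35.20, 13.10). Since QN ⟂ NF (tangency), |QF| = √(13.1² + 33.2²) = 35.69 regardless of where N sits on A1. So F lies on both circle(K, 54.99) and circle(Q, 35.69); the above-KV intersection is F = (-27.09, 47.86). N is the foot of the tangent from F: N = (-22.24, 15.01).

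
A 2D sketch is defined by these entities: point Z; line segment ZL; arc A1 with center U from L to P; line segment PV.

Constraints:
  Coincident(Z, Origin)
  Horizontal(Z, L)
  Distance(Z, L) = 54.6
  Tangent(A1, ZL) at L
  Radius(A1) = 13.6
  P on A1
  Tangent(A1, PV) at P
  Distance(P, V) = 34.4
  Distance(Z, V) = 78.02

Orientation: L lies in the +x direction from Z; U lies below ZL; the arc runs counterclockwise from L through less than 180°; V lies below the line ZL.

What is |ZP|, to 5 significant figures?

47.333

Checks: |UP| = 13.60 ✓; ∠(UP, PV) = 90.00° ✓; |PV| = 34.40 ✓; |ZV| = 78.02 ✓.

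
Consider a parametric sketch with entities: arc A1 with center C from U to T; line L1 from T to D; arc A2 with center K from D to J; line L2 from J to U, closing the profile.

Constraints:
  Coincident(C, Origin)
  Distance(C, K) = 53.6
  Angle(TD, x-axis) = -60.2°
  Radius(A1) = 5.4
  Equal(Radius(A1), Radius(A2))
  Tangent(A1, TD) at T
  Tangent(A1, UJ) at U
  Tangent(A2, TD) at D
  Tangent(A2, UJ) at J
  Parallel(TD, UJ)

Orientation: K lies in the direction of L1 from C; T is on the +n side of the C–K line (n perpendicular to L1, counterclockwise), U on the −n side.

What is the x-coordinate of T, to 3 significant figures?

4.69

C is at the origin and K lies 53.6 along u from C, so K = 53.6·u = (26.6, -46.5). Tangency of A1 to both parallel lines with radius 5.4 puts T and U at C ± 5.4·n: T = (4.69, 2.68), U = (-4.69, -2.68). So T.x = 4.69.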